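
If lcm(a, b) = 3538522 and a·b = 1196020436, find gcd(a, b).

338

gcd·lcm = product, so gcd = 1196020436/3538522 = 338.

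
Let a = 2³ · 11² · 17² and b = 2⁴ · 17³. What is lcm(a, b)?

max exponent per prime: 2⁴ · 11² · 17³ = 9511568

9511568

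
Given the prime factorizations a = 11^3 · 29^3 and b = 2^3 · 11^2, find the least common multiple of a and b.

max exponent per prime: 2^3 · 11^3 · 29^3 = 259694072

259694072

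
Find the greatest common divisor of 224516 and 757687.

1

224516 = 2² · 37² · 41
757687 = 7³ · 47²
Common: 1 = 1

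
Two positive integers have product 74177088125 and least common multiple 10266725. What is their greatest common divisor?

7225

gcd·lcm = product, so gcd = 74177088125/10266725 = 7225.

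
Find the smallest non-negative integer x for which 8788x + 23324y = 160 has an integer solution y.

Reduce mod 23324: 8788x ≡ 160 (mod 23324). With g = gcd(8788, 23324) = 4 dividing 160, divide through: 2197x ≡ 40 (mod 5831).
Since gcd(2197, 5831) = 1, x ≡ 40·(2197)⁻¹ ≡ 3376 (mod 5831). Smallest non-negative: 3376.

3376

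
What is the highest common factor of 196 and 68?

196 = 2² · 7²
68 = 2² · 17
Common: 2² = 4

4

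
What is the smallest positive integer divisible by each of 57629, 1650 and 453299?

lcm(57629, 1650) = 57629·1650/gcd = 95087850/11 = 8644350
lcm(8644350, 453299) = 8644350·453299/gcd = 3918475210650/11 = 356225019150

356225019150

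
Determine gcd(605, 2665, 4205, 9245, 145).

5

gcd(605, 2665): 2665 = 4·605 + 245; 605 = 2·245 + 115; 245 = 2·115 + 15; 115 = 7·15 + 10; 15 = 1·10 + 5; 10 = 2·5 + 0 → 5
gcd(5, 4205): 4205 = 841·5 + 0 → 5
gcd(5, 9245): 9245 = 1849·5 + 0 → 5
gcd(5, 145): 145 = 29·5 + 0 → 5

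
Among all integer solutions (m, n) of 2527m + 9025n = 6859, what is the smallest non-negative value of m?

Euclid: 9025 = 3·2527 + 1444; 2527 = 1·1444 + 1083; 1444 = 1·1083 + 361; 1083 = 3·361 + 0 → gcd = 361; 6859 = 361·19.
Back-substitution yields 2527·(-7) + 9025·(2) = 361, so one solution is m = -7·19 = -133, n = 2·19 = 38.
Solutions in m differ by 9025/361 = 25; the one in [0, 25) is -133 mod 25 = 17.

17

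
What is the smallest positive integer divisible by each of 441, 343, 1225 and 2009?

3164175

441 = 3² · 7²; 343 = 7³; 1225 = 5² · 7²; 2009 = 7² · 41
lcm takes max exponent of each prime: 3² · 5² · 7³ · 41 = 3164175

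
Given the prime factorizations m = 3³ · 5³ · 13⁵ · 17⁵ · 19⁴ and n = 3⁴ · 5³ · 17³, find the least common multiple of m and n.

max exponent per prime: 3⁴ · 5³ · 13⁵ · 17⁵ · 19⁴ = 695617988348640137625

695617988348640137625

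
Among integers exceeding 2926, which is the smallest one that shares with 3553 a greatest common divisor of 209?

Multiples of 209 above 2926: 209·15, 209·16, … . Need the cofactor coprime to 3553/209 = 17.
Checking s = 15, 16, … the first with gcd(s, 17) = 1 is s = 15, giving 3135.

3135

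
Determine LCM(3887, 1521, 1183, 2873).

3887 = 13² · 23; 1521 = 3² · 13²; 1183 = 7 · 13²; 2873 = 13² · 17
lcm takes max exponent of each prime: 3² · 7 · 13² · 17 · 23 = 4162977

4162977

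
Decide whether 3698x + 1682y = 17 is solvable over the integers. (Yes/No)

No

gcd(3698, 1682): 3698 = 2·1682 + 334; 1682 = 5·334 + 12; 334 = 27·12 + 10; 12 = 1·10 + 2; 10 = 5·2 + 0 → 2
2 does not divide 17, so a solution does not exist.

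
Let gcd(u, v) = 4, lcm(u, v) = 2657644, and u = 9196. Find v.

1156

Using uv = gcd(u,v)·lcm(u,v) = 4·2657644 = 10630576, we get v = 10630576/9196 = 1156.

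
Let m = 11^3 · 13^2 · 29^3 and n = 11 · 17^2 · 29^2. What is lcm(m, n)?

max exponent per prime: 11^3 · 13^2 · 17^2 · 29^3 = 1585464771319

1585464771319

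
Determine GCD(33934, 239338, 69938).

2

gcd(33934, 239338): 239338 = 7·33934 + 1800; 33934 = 18·1800 + 1534; 1800 = 1·1534 + 266; 1534 = 5·266 + 204; 266 = 1·204 + 62; 204 = 3·62 + 18; 62 = 3·18 + 8; 18 = 2·8 + 2; 8 = 4·2 + 0 → 2
gcd(2, 69938): 69938 = 34969·2 + 0 → 2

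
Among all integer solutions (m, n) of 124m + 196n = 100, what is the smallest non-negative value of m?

34

Reduce mod 196: 124m ≡ 100 (mod 196). With g = gcd(124, 196) = 4 dividing 100, divide through: 31m ≡ 25 (mod 49).
Since gcd(31, 49) = 1, m ≡ 25·(31)⁻¹ ≡ 34 (mod 49). Smallest non-negative: 34.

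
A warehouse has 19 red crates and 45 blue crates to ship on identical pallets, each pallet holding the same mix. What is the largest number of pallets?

1

Euclid: 45 = 2·19 + 7; 19 = 2·7 + 5; 7 = 1·5 + 2; 5 = 2·2 + 1; 2 = 2·1 + 0. Last nonzero remainder: 1.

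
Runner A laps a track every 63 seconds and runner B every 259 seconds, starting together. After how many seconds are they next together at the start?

gcd first: 259 = 4·63 + 7; 63 = 9·7 + 0 → gcd = 7
lcm = 63·259/gcd = 16317/7 = 2331

2331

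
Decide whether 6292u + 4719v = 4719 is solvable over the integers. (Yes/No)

Yes

gcd(6292, 4719): 6292 = 1·4719 + 1573; 4719 = 3·1573 + 0 → 1573
1573 divides 4719, so a solution exists.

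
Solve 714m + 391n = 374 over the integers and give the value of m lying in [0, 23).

Reduce mod 391: 714m ≡ 374 (mod 391). With g = gcd(714, 391) = 17 dividing 374, divide through: 42m ≡ 22 (mod 23).
Since gcd(42, 23) = 1, m ≡ 22·(42)⁻¹ ≡ 6 (mod 23). Smallest non-negative: 6.

6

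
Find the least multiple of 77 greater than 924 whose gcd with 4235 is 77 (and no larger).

1001

Multiples of 77 above 924: 77·13, 77·14, … . Need the cofactor coprime to 4235/77 = 55.
Checking s = 13, 14, … the first with gcd(s, 55) = 1 is s = 13, giving 1001.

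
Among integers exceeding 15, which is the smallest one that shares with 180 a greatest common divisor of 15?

gcd(a, 180) = 15 forces 15 | a; write a = 15s. Then gcd(15s, 15·12) = 15·gcd(s, 12), so need gcd(s, 12) = 1.
15s > 15 gives s ≥ 2. The least s ≥ 2 coprime to 12 is 5, so a = 15·5 = 75.

75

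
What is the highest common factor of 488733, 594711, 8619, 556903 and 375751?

488733 = 3 · 7 · 17 · 37²; 594711 = 3² · 13² · 17 · 23; 8619 = 3 · 13² · 17; 556903 = 17² · 41 · 47; 375751 = 17 · 23 · 31²
gcd takes min exponent of each prime: 17 = 17

17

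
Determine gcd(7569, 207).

Euclid: 7569 = 36·207 + 117; 207 = 1·117 + 90; 117 = 1·90 + 27; 90 = 3·27 + 9; 27 = 3·9 + 0. Last nonzero remainder: 9.

9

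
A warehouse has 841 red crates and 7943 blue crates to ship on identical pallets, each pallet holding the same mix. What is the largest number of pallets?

1

841 = 29²
7943 = 13² · 47
Common: 1 = 1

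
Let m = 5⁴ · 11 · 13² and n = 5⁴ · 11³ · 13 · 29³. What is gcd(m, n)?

min exponent per shared prime: 5⁴ · 11 · 13 = 89375

89375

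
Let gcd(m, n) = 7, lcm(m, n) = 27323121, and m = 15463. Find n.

12369

Using mn = gcd(m,n)·lcm(m,n) = 7·27323121 = 191261847, we get n = 191261847/15463 = 12369.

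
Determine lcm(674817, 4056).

5398536

gcd first: 674817 = 166·4056 + 1521; 4056 = 2·1521 + 1014; 1521 = 1·1014 + 507; 1014 = 2·507 + 0 → gcd = 507
lcm = 674817·4056/gcd = 2737057752/507 = 5398536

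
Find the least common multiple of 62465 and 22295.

21425495

gcd first: 62465 = 2·22295 + 17875; 22295 = 1·17875 + 4420; 17875 = 4·4420 + 195; 4420 = 22·195 + 130; 195 = 1·130 + 65; 130 = 2·65 + 0 → gcd = 65
lcm = 62465·22295/gcd = 1392657175/65 = 21425495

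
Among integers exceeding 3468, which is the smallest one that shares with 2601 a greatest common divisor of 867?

4335

gcd(a, 2601) = 867 forces 867 | a; write a = 867s. Then gcd(867s, 867·3) = 867·gcd(s, 3), so need gcd(s, 3) = 1.
867s > 3468 gives s ≥ 5. The least s ≥ 5 coprime to 3 is 5, so a = 867·5 = 4335.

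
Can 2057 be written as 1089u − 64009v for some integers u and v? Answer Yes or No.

gcd(1089, 64009): 64009 = 58·1089 + 847; 1089 = 1·847 + 242; 847 = 3·242 + 121; 242 = 2·121 + 0 → 121
121 divides 2057, so a solution exists.

Yes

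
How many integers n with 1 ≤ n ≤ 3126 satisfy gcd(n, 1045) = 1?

Prime factors of 1045: 5, 11, 19. Count integers ≤ 3126 divisible by none of them.
By inclusion–exclusion: 3126 − ⌊3126/5⌋ − ⌊3126/11⌋ − ⌊3126/19⌋ + ⌊3126/55⌋ + ⌊3126/95⌋ + ⌊3126/209⌋ − ⌊3126/1045⌋ = 2153.

2153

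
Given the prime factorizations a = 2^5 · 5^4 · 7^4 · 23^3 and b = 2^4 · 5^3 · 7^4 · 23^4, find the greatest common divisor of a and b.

min exponent per shared prime: 2^4 · 5^3 · 7^4 · 23^3 = 58425934000

58425934000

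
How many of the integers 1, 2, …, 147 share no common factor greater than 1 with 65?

109

Prime factors of 65: 5, 13. Count integers ≤ 147 divisible by none of them.
By inclusion–exclusion: 147 − ⌊147/5⌋ − ⌊147/13⌋ + ⌊147/65⌋ = 109.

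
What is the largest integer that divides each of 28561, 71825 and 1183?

169

gcd(28561, 71825): 71825 = 2·28561 + 14703; 28561 = 1·14703 + 13858; 14703 = 1·13858 + 845; 13858 = 16·845 + 338; 845 = 2·338 + 169; 338 = 2·169 + 0 → 169
gcd(169, 1183): 1183 = 7·169 + 0 → 169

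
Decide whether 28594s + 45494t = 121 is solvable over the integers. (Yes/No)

gcd(28594, 45494): 45494 = 1·28594 + 16900; 28594 = 1·16900 + 11694; 16900 = 1·11694 + 5206; 11694 = 2·5206 + 1282; 5206 = 4·1282 + 78; 1282 = 16·78 + 34; 78 = 2·34 + 10; 34 = 3·10 + 4; 10 = 2·4 + 2; 4 = 2·2 + 0 → 2
2 does not divide 121, so a solution does not exist.

No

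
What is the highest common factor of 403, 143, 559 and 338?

13

403 = 13 · 31; 143 = 11 · 13; 559 = 13 · 43; 338 = 2 · 13²
gcd takes min exponent of each prime: 13 = 13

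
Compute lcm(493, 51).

1479

493 = 17 · 29; 51 = 3 · 17
max exponents: 3 · 17 · 29 = 1479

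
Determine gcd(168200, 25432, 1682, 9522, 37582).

2

168200 = 2³ · 5² · 29²; 25432 = 2³ · 11 · 17²; 1682 = 2 · 29²; 9522 = 2 · 3² · 23²; 37582 = 2 · 19 · 23 · 43
gcd takes min exponent of each prime: 2 = 2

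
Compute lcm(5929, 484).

gcd first: 5929 = 12·484 + 121; 484 = 4·121 + 0 → gcd = 121
lcm = 5929·484/gcd = 2869636/121 = 23716

23716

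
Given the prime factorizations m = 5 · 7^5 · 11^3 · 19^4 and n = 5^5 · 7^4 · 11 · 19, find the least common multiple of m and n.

9110300054865625

max exponent per prime: 5^5 · 7^5 · 11^3 · 19^4 = 9110300054865625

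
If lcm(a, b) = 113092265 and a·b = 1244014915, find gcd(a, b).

11

gcd·lcm = product, so gcd = 1244014915/113092265 = 11.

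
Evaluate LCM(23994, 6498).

gcd first: 23994 = 3·6498 + 4500; 6498 = 1·4500 + 1998; 4500 = 2·1998 + 504; 1998 = 3·504 + 486; 504 = 1·486 + 18; 486 = 27·18 + 0 → gcd = 18
lcm = 23994·6498/gcd = 155913012/18 = 8661834

8661834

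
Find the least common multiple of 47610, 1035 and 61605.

65178090

47610 = 2 · 3² · 5 · 23²; 1035 = 3² · 5 · 23; 61605 = 3² · 5 · 37²
lcm takes max exponent of each prime: 2 · 3² · 5 · 23² · 37² = 65178090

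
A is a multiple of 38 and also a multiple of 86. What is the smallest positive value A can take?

1634

gcd first: 86 = 2·38 + 10; 38 = 3·10 + 8; 10 = 1·8 + 2; 8 = 4·2 + 0 → gcd = 2
lcm = 38·86/gcd = 3268/2 = 1634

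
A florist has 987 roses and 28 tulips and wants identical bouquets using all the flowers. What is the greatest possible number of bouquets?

7

Euclid: 987 = 35·28 + 7; 28 = 4·7 + 0. Last nonzero remainder: 7.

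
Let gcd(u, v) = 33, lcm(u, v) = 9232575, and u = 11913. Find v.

25575

Using uv = gcd(u,v)·lcm(u,v) = 33·9232575 = 304674975, we get v = 304674975/11913 = 25575.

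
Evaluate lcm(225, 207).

5175

gcd first: 225 = 1·207 + 18; 207 = 11·18 + 9; 18 = 2·9 + 0 → gcd = 9
lcm = 225·207/gcd = 46575/9 = 5175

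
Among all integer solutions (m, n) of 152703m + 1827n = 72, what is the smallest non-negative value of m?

62

Euclid: 152703 = 83·1827 + 1062; 1827 = 1·1062 + 765; 1062 = 1·765 + 297; 765 = 2·297 + 171; 297 = 1·171 + 126; 171 = 1·126 + 45; 126 = 2·45 + 36; 45 = 1·36 + 9; 36 = 4·9 + 0 → gcd = 9; 72 = 9·8.
Back-substitution yields 152703·(-43) + 1827·(3594) = 9, so one solution is m = -43·8 = -344, n = 3594·8 = 28752.
Solutions in m differ by 1827/9 = 203; the one in [0, 203) is -344 mod 203 = 62.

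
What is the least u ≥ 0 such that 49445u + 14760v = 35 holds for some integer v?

703

gcd(49445, 14760) = 5 (Euclid: 49445 = 3·14760 + 5165; 14760 = 2·5165 + 4430; 5165 = 1·4430 + 735; 4430 = 6·735 + 20; 735 = 36·20 + 15; 20 = 1·15 + 5; 15 = 3·5 + 0), and 5 | 35.
Extended Euclid: 49445·(-743) + 14760·(2489) = 5. Scale by 7: u₀ = -5201.
General solution u = u₀ + 2952t; reducing mod 2952 gives u = 703 (and v = -2355).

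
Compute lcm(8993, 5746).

3039634

gcd first: 8993 = 1·5746 + 3247; 5746 = 1·3247 + 2499; 3247 = 1·2499 + 748; 2499 = 3·748 + 255; 748 = 2·255 + 238; 255 = 1·238 + 17; 238 = 14·17 + 0 → gcd = 17
lcm = 8993·5746/gcd = 51673778/17 = 3039634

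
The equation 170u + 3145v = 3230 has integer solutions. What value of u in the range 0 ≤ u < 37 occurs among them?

Euclid: 3145 = 18·170 + 85; 170 = 2·85 + 0 → gcd = 85; 3230 = 85·38.
Back-substitution yields 170·(-18) + 3145·(1) = 85, so one solution is u = -18·38 = -684, v = 1·38 = 38.
Solutions in u differ by 3145/85 = 37; the one in [0, 37) is -684 mod 37 = 19.

19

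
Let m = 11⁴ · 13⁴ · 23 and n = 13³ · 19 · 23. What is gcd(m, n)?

min exponent per shared prime: 13³ · 23 = 50531

50531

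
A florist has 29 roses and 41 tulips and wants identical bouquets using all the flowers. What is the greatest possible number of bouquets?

1

29 = 29
41 = 41
Common: 1 = 1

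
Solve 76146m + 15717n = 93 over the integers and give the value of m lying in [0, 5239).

Euclid: 76146 = 4·15717 + 13278; 15717 = 1·13278 + 2439; 13278 = 5·2439 + 1083; 2439 = 2·1083 + 273; 1083 = 3·273 + 264; 273 = 1·264 + 9; 264 = 29·9 + 3; 9 = 3·3 + 0 → gcd = 3; 93 = 3·31.
Back-substitution yields 76146·(1727) + 15717·(-8367) = 3, so one solution is m = 1727·31 = 53537, n = -8367·31 = -259377.
Solutions in m differ by 15717/3 = 5239; the one in [0, 5239) is 53537 mod 5239 = 1147.

1147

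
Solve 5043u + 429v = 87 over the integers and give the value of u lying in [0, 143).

134

Euclid: 5043 = 11·429 + 324; 429 = 1·324 + 105; 324 = 3·105 + 9; 105 = 11·9 + 6; 9 = 1·6 + 3; 6 = 2·3 + 0 → gcd = 3; 87 = 3·29.
Back-substitution yields 5043·(49) + 429·(-576) = 3, so one solution is u = 49·29 = 1421, v = -576·29 = -16704.
Solutions in u differ by 429/3 = 143; the one in [0, 143) is 1421 mod 143 = 134.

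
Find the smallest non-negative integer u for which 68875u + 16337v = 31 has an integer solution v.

8370

gcd(68875, 16337) = 1 (Euclid: 68875 = 4·16337 + 3527; 16337 = 4·3527 + 2229; 3527 = 1·2229 + 1298; 2229 = 1·1298 + 931; 1298 = 1·931 + 367; 931 = 2·367 + 197; 367 = 1·197 + 170; 197 = 1·170 + 27; 170 = 6·27 + 8; 27 = 3·8 + 3; 8 = 2·3 + 2; 3 = 1·2 + 1; 2 = 2·1 + 0), and 1 | 31.
Extended Euclid: 68875·(-6054) + 16337·(25523) = 1. Scale by 31: u₀ = -187674.
General solution u = u₀ + 16337t; reducing mod 16337 gives u = 8370 (and v = -35287).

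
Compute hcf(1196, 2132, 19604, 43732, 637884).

52

gcd(1196, 2132): 2132 = 1·1196 + 936; 1196 = 1·936 + 260; 936 = 3·260 + 156; 260 = 1·156 + 104; 156 = 1·104 + 52; 104 = 2·52 + 0 → 52
gcd(52, 19604): 19604 = 377·52 + 0 → 52
gcd(52, 43732): 43732 = 841·52 + 0 → 52
gcd(52, 637884): 637884 = 12267·52 + 0 → 52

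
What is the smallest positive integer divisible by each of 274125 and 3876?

20833500

gcd first: 274125 = 70·3876 + 2805; 3876 = 1·2805 + 1071; 2805 = 2·1071 + 663; 1071 = 1·663 + 408; 663 = 1·408 + 255; 408 = 1·255 + 153; 255 = 1·153 + 102; 153 = 1·102 + 51; 102 = 2·51 + 0 → gcd = 51
lcm = 274125·3876/gcd = 1062508500/51 = 20833500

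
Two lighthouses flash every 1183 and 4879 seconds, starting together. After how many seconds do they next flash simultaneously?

824551

1183 = 7 · 13²; 4879 = 7 · 17 · 41
max exponents: 7 · 13² · 17 · 41 = 824551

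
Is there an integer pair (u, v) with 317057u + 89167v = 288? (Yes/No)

By Bézout, 317057u + 89167v = 288 has integer solutions iff gcd(317057, 89167) | 288.
Euclid: 317057 = 3·89167 + 49556; 89167 = 1·49556 + 39611; 49556 = 1·39611 + 9945; 39611 = 3·9945 + 9776; 9945 = 1·9776 + 169; 9776 = 57·169 + 143; 169 = 1·143 + 26; 143 = 5·26 + 13; 26 = 2·13 + 0. gcd = 13; 288 mod 13 = 2. No.

No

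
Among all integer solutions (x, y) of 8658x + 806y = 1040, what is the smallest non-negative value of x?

26

Reduce mod 806: 8658x ≡ 1040 (mod 806). With g = gcd(8658, 806) = 26 dividing 1040, divide through: 333x ≡ 40 (mod 31).
Since gcd(333, 31) = 1, x ≡ 40·(333)⁻¹ ≡ 26 (mod 31). Smallest non-negative: 26.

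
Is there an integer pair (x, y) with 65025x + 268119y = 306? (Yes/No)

gcd(65025, 268119): 268119 = 4·65025 + 8019; 65025 = 8·8019 + 873; 8019 = 9·873 + 162; 873 = 5·162 + 63; 162 = 2·63 + 36; 63 = 1·36 + 27; 36 = 1·27 + 9; 27 = 3·9 + 0 → 9
9 divides 306, so a solution exists.

Yes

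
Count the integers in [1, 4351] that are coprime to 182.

1722

182 = 2·7·13. Inclusion–exclusion on these primes:
4351 − ⌊4351/2⌋ − ⌊4351/7⌋ − ⌊4351/13⌋ + ⌊4351/14⌋ + ⌊4351/26⌋ + ⌊4351/91⌋ − ⌊4351/182⌋ = 1722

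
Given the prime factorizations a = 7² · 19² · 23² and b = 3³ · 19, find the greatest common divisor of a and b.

19

min exponent per shared prime: 19 = 19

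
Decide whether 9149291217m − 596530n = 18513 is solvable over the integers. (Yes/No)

gcd(9149291217, 596530): 9149291217 = 15337·596530 + 310607; 596530 = 1·310607 + 285923; 310607 = 1·285923 + 24684; 285923 = 11·24684 + 14399; 24684 = 1·14399 + 10285; 14399 = 1·10285 + 4114; 10285 = 2·4114 + 2057; 4114 = 2·2057 + 0 → 2057
2057 divides 18513, so a solution exists.

Yes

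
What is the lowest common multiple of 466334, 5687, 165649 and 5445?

lcm(466334, 5687) = 466334·5687/gcd = 2652041458/5687 = 466334
lcm(466334, 165649) = 466334·165649/gcd = 77247760766/121 = 638411246
lcm(638411246, 5445) = 638411246·5445/gcd = 3476149234470/121 = 28728506070

28728506070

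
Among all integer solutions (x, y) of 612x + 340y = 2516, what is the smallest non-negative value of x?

3

Reduce mod 340: 612x ≡ 2516 (mod 340). With g = gcd(612, 340) = 68 dividing 2516, divide through: 9x ≡ 37 (mod 5).
Since gcd(9, 5) = 1, x ≡ 37·(9)⁻¹ ≡ 3 (mod 5). Smallest non-negative: 3.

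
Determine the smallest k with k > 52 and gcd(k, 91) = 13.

Multiples of 13 above 52: 13·5, 13·6, … . Need the cofactor coprime to 91/13 = 7.
Checking s = 5, 6, … the first with gcd(s, 7) = 1 is s = 5, giving 65.

65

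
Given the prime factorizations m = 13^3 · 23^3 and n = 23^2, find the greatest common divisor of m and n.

min exponent per shared prime: 23^2 = 529

529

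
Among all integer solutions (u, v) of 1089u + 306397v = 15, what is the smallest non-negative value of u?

Euclid: 306397 = 281·1089 + 388; 1089 = 2·388 + 313; 388 = 1·313 + 75; 313 = 4·75 + 13; 75 = 5·13 + 10; 13 = 1·10 + 3; 10 = 3·3 + 1; 3 = 3·1 + 0 → gcd = 1; 15 = 1·15.
Back-substitution yields 1089·(-93973) + 306397·(334) = 1, so one solution is u = -93973·15 = -1409595, v = 334·15 = 5010.
Solutions in u differ by 306397/1 = 306397; the one in [0, 306397) is -1409595 mod 306397 = 122390.

122390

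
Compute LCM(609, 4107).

gcd first: 4107 = 6·609 + 453; 609 = 1·453 + 156; 453 = 2·156 + 141; 156 = 1·141 + 15; 141 = 9·15 + 6; 15 = 2·6 + 3; 6 = 2·3 + 0 → gcd = 3
lcm = 609·4107/gcd = 2501163/3 = 833721

833721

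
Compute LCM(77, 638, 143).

lcm(77, 638) = 77·638/gcd = 49126/11 = 4466
lcm(4466, 143) = 4466·143/gcd = 638638/11 = 58058

58058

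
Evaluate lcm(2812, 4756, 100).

83586700

2812 = 2² · 19 · 37; 4756 = 2² · 29 · 41; 100 = 2² · 5²
lcm takes max exponent of each prime: 2² · 5² · 19 · 29 · 37 · 41 = 83586700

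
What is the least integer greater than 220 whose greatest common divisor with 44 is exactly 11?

Multiples of 11 above 220: 11·21, 11·22, … . Need the cofactor coprime to 44/11 = 4.
Checking s = 21, 22, … the first with gcd(s, 4) = 1 is s = 21, giving 231.

231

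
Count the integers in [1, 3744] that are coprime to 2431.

2431 = 11·13·17. Inclusion–exclusion on these primes:
3744 − ⌊3744/11⌋ − ⌊3744/13⌋ − ⌊3744/17⌋ + ⌊3744/143⌋ + ⌊3744/187⌋ + ⌊3744/221⌋ − ⌊3744/2431⌋ = 2957

2957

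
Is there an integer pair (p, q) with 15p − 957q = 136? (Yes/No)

No

gcd(15, 957): 957 = 63·15 + 12; 15 = 1·12 + 3; 12 = 4·3 + 0 → 3
3 does not divide 136, so a solution does not exist.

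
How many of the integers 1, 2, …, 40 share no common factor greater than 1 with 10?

16

10 = 2·5. Inclusion–exclusion on these primes:
40 − ⌊40/2⌋ − ⌊40/5⌋ + ⌊40/10⌋ = 16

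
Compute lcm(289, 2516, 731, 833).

lcm(289, 2516) = 289·2516/gcd = 727124/17 = 42772
lcm(42772, 731) = 42772·731/gcd = 31266332/17 = 1839196
lcm(1839196, 833) = 1839196·833/gcd = 1532050268/17 = 90120604

90120604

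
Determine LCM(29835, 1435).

29835 = 3³ · 5 · 13 · 17; 1435 = 5 · 7 · 41
max exponents: 3³ · 5 · 7 · 13 · 17 · 41 = 8562645

8562645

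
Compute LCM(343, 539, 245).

343 = 7³; 539 = 7² · 11; 245 = 5 · 7²
lcm takes max exponent of each prime: 5 · 7³ · 11 = 18865

18865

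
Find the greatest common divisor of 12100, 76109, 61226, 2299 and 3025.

12100 = 2² · 5² · 11²; 76109 = 11² · 17 · 37; 61226 = 2 · 11³ · 23; 2299 = 11² · 19; 3025 = 5² · 11²
gcd takes min exponent of each prime: 11² = 121

121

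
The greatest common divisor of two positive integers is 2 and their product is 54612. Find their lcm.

For any two positive integers, gcd × lcm equals their product. Hence lcm = 54612 / 2 = 27306.

27306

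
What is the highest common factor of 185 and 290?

Euclid: 290 = 1·185 + 105; 185 = 1·105 + 80; 105 = 1·80 + 25; 80 = 3·25 + 5; 25 = 5·5 + 0. Last nonzero remainder: 5.

5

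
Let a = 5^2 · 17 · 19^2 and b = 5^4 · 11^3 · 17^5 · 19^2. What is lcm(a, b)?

426392818616875

max exponent per prime: 5^4 · 11^3 · 17^5 · 19^2 = 426392818616875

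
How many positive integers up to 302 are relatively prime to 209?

Prime factors of 209: 11, 19. Count integers ≤ 302 divisible by none of them.
By inclusion–exclusion: 302 − ⌊302/11⌋ − ⌊302/19⌋ + ⌊302/209⌋ = 261.

261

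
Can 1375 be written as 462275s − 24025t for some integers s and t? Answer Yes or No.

By Bézout, 462275s − 24025t = 1375 has integer solutions iff gcd(462275, 24025) | 1375.
Euclid: 462275 = 19·24025 + 5800; 24025 = 4·5800 + 825; 5800 = 7·825 + 25; 825 = 33·25 + 0. gcd = 25; 1375 mod 25 = 0. Yes.

Yes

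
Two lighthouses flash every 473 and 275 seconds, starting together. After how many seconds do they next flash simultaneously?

473 = 11 · 43; 275 = 5² · 11
max exponents: 5² · 11 · 43 = 11825

11825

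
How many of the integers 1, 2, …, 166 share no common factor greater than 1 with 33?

101

33 = 3·11. Inclusion–exclusion on these primes:
166 − ⌊166/3⌋ − ⌊166/11⌋ + ⌊166/33⌋ = 101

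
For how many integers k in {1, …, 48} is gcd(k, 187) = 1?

42

187 = 11·17. Inclusion–exclusion on these primes:
48 − ⌊48/11⌋ − ⌊48/17⌋ + ⌊48/187⌋ = 42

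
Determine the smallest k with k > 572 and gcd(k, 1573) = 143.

715

gcd(k, 1573) = 143 forces 143 | k; write k = 143s. Then gcd(143s, 143·11) = 143·gcd(s, 11), so need gcd(s, 11) = 1.
143s > 572 gives s ≥ 5. The least s ≥ 5 coprime to 11 is 5, so k = 143·5 = 715.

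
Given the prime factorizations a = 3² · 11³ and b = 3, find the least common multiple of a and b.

11979

max exponent per prime: 3² · 11³ = 11979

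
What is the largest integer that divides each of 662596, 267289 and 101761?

121

662596 = 2² · 11² · 37²; 267289 = 11² · 47²; 101761 = 11² · 29²
gcd takes min exponent of each prime: 11² = 121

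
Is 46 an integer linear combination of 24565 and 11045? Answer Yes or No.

No

gcd(24565, 11045): 24565 = 2·11045 + 2475; 11045 = 4·2475 + 1145; 2475 = 2·1145 + 185; 1145 = 6·185 + 35; 185 = 5·35 + 10; 35 = 3·10 + 5; 10 = 2·5 + 0 → 5
5 does not divide 46, so a solution does not exist.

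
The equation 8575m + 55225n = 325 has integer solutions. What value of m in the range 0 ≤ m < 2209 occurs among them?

58

Reduce mod 55225: 8575m ≡ 325 (mod 55225). With g = gcd(8575, 55225) = 25 dividing 325, divide through: 343m ≡ 13 (mod 2209).
Since gcd(343, 2209) = 1, m ≡ 13·(343)⁻¹ ≡ 58 (mod 2209). Smallest non-negative: 58.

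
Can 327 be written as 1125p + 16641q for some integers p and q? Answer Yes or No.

No

gcd(1125, 16641): 16641 = 14·1125 + 891; 1125 = 1·891 + 234; 891 = 3·234 + 189; 234 = 1·189 + 45; 189 = 4·45 + 9; 45 = 5·9 + 0 → 9
9 does not divide 327, so a solution does not exist.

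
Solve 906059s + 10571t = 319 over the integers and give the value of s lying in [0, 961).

836

Euclid: 906059 = 85·10571 + 7524; 10571 = 1·7524 + 3047; 7524 = 2·3047 + 1430; 3047 = 2·1430 + 187; 1430 = 7·187 + 121; 187 = 1·121 + 66; 121 = 1·66 + 55; 66 = 1·55 + 11; 55 = 5·11 + 0 → gcd = 11; 319 = 11·29.
Back-substitution yields 906059·(-170) + 10571·(14571) = 11, so one solution is s = -170·29 = -4930, t = 14571·29 = 422559.
Solutions in s differ by 10571/11 = 961; the one in [0, 961) is -4930 mod 961 = 836.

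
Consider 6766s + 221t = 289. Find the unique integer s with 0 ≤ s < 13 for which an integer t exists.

Reduce mod 221: 6766s ≡ 289 (mod 221). With g = gcd(6766, 221) = 17 dividing 289, divide through: 398s ≡ 17 (mod 13).
Since gcd(398, 13) = 1, s ≡ 17·(398)⁻¹ ≡ 7 (mod 13). Smallest non-negative: 7.

7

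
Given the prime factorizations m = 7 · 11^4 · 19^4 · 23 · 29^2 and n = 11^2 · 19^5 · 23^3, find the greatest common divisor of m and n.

362683343

min exponent per shared prime: 11^2 · 19^4 · 23 = 362683343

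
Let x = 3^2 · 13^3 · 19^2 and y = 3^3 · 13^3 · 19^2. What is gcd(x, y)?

7138053

min exponent per shared prime: 3^2 · 13^3 · 19^2 = 7138053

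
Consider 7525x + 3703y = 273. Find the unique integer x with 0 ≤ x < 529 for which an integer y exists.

189

Reduce mod 3703: 7525x ≡ 273 (mod 3703). With g = gcd(7525, 3703) = 7 dividing 273, divide through: 1075x ≡ 39 (mod 529).
Since gcd(1075, 529) = 1, x ≡ 39·(1075)⁻¹ ≡ 189 (mod 529). Smallest non-negative: 189.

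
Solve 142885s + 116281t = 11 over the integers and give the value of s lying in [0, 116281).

Euclid: 142885 = 1·116281 + 26604; 116281 = 4·26604 + 9865; 26604 = 2·9865 + 6874; 9865 = 1·6874 + 2991; 6874 = 2·2991 + 892; 2991 = 3·892 + 315; 892 = 2·315 + 262; 315 = 1·262 + 53; 262 = 4·53 + 50; 53 = 1·50 + 3; 50 = 16·3 + 2; 3 = 1·2 + 1; 2 = 2·1 + 0 → gcd = 1; 11 = 1·11.
Back-substitution yields 142885·(-39499) + 116281·(48536) = 1, so one solution is s = -39499·11 = -434489, t = 48536·11 = 533896.
Solutions in s differ by 116281/1 = 116281; the one in [0, 116281) is -434489 mod 116281 = 30635.

30635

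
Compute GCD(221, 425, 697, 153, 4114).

17

gcd(221, 425): 425 = 1·221 + 204; 221 = 1·204 + 17; 204 = 12·17 + 0 → 17
gcd(17, 697): 697 = 41·17 + 0 → 17
gcd(17, 153): 153 = 9·17 + 0 → 17
gcd(17, 4114): 4114 = 242·17 + 0 → 17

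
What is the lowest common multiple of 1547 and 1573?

187187

1547 = 7 · 13 · 17; 1573 = 11² · 13
max exponents: 7 · 11² · 13 · 17 = 187187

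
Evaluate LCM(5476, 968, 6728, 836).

5476 = 2² · 37²; 968 = 2³ · 11²; 6728 = 2³ · 29²; 836 = 2² · 11 · 19
lcm takes max exponent of each prime: 2³ · 11² · 19 · 29² · 37² = 21175242968

21175242968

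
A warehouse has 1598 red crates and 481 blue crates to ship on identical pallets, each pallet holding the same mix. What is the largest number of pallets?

1

1598 = 2 · 17 · 47
481 = 13 · 37
Common: 1 = 1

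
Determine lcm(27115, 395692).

gcd first: 395692 = 14·27115 + 16082; 27115 = 1·16082 + 11033; 16082 = 1·11033 + 5049; 11033 = 2·5049 + 935; 5049 = 5·935 + 374; 935 = 2·374 + 187; 374 = 2·187 + 0 → gcd = 187
lcm = 27115·395692/gcd = 10729188580/187 = 57375340

57375340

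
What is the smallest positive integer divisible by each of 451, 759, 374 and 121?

11638506

451 = 11 · 41; 759 = 3 · 11 · 23; 374 = 2 · 11 · 17; 121 = 11²
lcm takes max exponent of each prime: 2 · 3 · 11² · 17 · 23 · 41 = 11638506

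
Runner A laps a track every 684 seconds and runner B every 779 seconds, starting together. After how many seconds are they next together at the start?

28044

gcd first: 779 = 1·684 + 95; 684 = 7·95 + 19; 95 = 5·19 + 0 → gcd = 19
lcm = 684·779/gcd = 532836/19 = 28044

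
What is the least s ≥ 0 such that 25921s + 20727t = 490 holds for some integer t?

40

Reduce mod 20727: 25921s ≡ 490 (mod 20727). With g = gcd(25921, 20727) = 49 dividing 490, divide through: 529s ≡ 10 (mod 423).
Since gcd(529, 423) = 1, s ≡ 10·(529)⁻¹ ≡ 40 (mod 423). Smallest non-negative: 40.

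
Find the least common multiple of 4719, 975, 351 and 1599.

lcm(4719, 975) = 4719·975/gcd = 4601025/39 = 117975
lcm(117975, 351) = 117975·351/gcd = 41409225/39 = 1061775
lcm(1061775, 1599) = 1061775·1599/gcd = 1697778225/39 = 43532775

43532775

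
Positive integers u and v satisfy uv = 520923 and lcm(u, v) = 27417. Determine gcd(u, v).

From gcd × lcm = uv: gcd = 520923 / 27417 = 19.

19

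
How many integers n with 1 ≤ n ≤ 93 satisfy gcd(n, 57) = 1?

57 = 3·19. Inclusion–exclusion on these primes:
93 − ⌊93/3⌋ − ⌊93/19⌋ + ⌊93/57⌋ = 59

59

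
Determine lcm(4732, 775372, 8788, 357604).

4732 = 2² · 7 · 13²; 775372 = 2² · 13² · 31 · 37; 8788 = 2² · 13³; 357604 = 2² · 13² · 23²
lcm takes max exponent of each prime: 2² · 7 · 13³ · 23² · 31 · 37 = 37325632708

37325632708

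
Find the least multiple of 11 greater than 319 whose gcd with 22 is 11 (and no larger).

341

Multiples of 11 above 319: 11·30, 11·31, … . Need the cofactor coprime to 22/11 = 2.
Checking s = 30, 31, … the first with gcd(s, 2) = 1 is s = 31, giving 341.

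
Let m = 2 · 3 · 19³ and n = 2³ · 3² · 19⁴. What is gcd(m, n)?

41154

min exponent per shared prime: 2 · 3 · 19³ = 41154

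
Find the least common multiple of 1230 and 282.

57810

gcd first: 1230 = 4·282 + 102; 282 = 2·102 + 78; 102 = 1·78 + 24; 78 = 3·24 + 6; 24 = 4·6 + 0 → gcd = 6
lcm = 1230·282/gcd = 346860/6 = 57810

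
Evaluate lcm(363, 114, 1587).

363 = 3 · 11²; 114 = 2 · 3 · 19; 1587 = 3 · 23²
lcm takes max exponent of each prime: 2 · 3 · 11² · 19 · 23² = 7297026

7297026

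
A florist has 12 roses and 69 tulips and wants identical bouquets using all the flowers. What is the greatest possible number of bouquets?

3

12 = 2² · 3
69 = 3 · 23
Common: 3 = 3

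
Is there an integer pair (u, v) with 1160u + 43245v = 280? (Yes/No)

By Bézout, 1160u + 43245v = 280 has integer solutions iff gcd(1160, 43245) | 280.
Euclid: 43245 = 37·1160 + 325; 1160 = 3·325 + 185; 325 = 1·185 + 140; 185 = 1·140 + 45; 140 = 3·45 + 5; 45 = 9·5 + 0. gcd = 5; 280 mod 5 = 0. Yes.

Yes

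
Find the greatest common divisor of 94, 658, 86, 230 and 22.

94 = 2 · 47; 658 = 2 · 7 · 47; 86 = 2 · 43; 230 = 2 · 5 · 23; 22 = 2 · 11
gcd takes min exponent of each prime: 2 = 2

2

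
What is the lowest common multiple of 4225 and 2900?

gcd first: 4225 = 1·2900 + 1325; 2900 = 2·1325 + 250; 1325 = 5·250 + 75; 250 = 3·75 + 25; 75 = 3·25 + 0 → gcd = 25
lcm = 4225·2900/gcd = 12252500/25 = 490100

490100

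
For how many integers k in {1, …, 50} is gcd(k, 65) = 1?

37

65 = 5·13. Inclusion–exclusion on these primes:
50 − ⌊50/5⌋ − ⌊50/13⌋ + ⌊50/65⌋ = 37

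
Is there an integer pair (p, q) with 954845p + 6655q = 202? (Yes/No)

No

By Bézout, 954845p + 6655q = 202 has integer solutions iff gcd(954845, 6655) | 202.
Euclid: 954845 = 143·6655 + 3180; 6655 = 2·3180 + 295; 3180 = 10·295 + 230; 295 = 1·230 + 65; 230 = 3·65 + 35; 65 = 1·35 + 30; 35 = 1·30 + 5; 30 = 6·5 + 0. gcd = 5; 202 mod 5 = 2. No.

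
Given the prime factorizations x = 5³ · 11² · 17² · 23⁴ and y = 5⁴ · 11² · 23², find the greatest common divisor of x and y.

8001125

min exponent per shared prime: 5³ · 11² · 23² = 8001125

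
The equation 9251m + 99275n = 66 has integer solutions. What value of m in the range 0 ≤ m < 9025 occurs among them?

Euclid: 99275 = 10·9251 + 6765; 9251 = 1·6765 + 2486; 6765 = 2·2486 + 1793; 2486 = 1·1793 + 693; 1793 = 2·693 + 407; 693 = 1·407 + 286; 407 = 1·286 + 121; 286 = 2·121 + 44; 121 = 2·44 + 33; 44 = 1·33 + 11; 33 = 3·11 + 0 → gcd = 11; 66 = 11·6.
Back-substitution yields 9251·(2436) + 99275·(-227) = 11, so one solution is m = 2436·6 = 14616, n = -227·6 = -1362.
Solutions in m differ by 99275/11 = 9025; the one in [0, 9025) is 14616 mod 9025 = 5591.

5591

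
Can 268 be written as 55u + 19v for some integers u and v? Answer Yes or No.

Yes

gcd(55, 19): 55 = 2·19 + 17; 19 = 1·17 + 2; 17 = 8·2 + 1; 2 = 2·1 + 0 → 1
1 divides 268, so a solution exists.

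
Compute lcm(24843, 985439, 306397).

lcm(24843, 985439) = 24843·985439/gcd = 24481261077/8281 = 2956317
lcm(2956317, 306397) = 2956317·306397/gcd = 905806659849/8281 = 109383729

109383729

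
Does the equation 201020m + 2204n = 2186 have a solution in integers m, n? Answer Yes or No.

No

gcd(201020, 2204): 201020 = 91·2204 + 456; 2204 = 4·456 + 380; 456 = 1·380 + 76; 380 = 5·76 + 0 → 76
76 does not divide 2186, so a solution does not exist.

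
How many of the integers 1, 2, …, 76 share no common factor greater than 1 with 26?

35

Prime factors of 26: 2, 13. Count integers ≤ 76 divisible by none of them.
By inclusion–exclusion: 76 − ⌊76/2⌋ − ⌊76/13⌋ + ⌊76/26⌋ = 35.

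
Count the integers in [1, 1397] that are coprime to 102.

102 = 2·3·17. Inclusion–exclusion on these primes:
1397 − ⌊1397/2⌋ − ⌊1397/3⌋ − ⌊1397/17⌋ + ⌊1397/6⌋ + ⌊1397/34⌋ + ⌊1397/51⌋ − ⌊1397/102⌋ = 439

439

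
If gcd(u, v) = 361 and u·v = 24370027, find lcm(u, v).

For any two positive integers, gcd × lcm equals their product. Hence lcm = 24370027 / 361 = 67507.

67507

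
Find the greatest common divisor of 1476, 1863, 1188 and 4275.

gcd(1476, 1863): 1863 = 1·1476 + 387; 1476 = 3·387 + 315; 387 = 1·315 + 72; 315 = 4·72 + 27; 72 = 2·27 + 18; 27 = 1·18 + 9; 18 = 2·9 + 0 → 9
gcd(9, 1188): 1188 = 132·9 + 0 → 9
gcd(9, 4275): 4275 = 475·9 + 0 → 9

9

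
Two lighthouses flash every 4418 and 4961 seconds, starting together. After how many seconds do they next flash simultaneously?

4418 = 2 · 47²; 4961 = 11² · 41
max exponents: 2 · 11² · 41 · 47² = 21917698

21917698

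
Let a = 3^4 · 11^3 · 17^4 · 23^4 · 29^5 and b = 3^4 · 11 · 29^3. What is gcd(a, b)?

21730599

min exponent per shared prime: 3^4 · 11 · 29^3 = 21730599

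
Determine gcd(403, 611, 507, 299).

gcd(403, 611): 611 = 1·403 + 208; 403 = 1·208 + 195; 208 = 1·195 + 13; 195 = 15·13 + 0 → 13
gcd(13, 507): 507 = 39·13 + 0 → 13
gcd(13, 299): 299 = 23·13 + 0 → 13

13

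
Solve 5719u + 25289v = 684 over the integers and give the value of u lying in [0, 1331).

460

Euclid: 25289 = 4·5719 + 2413; 5719 = 2·2413 + 893; 2413 = 2·893 + 627; 893 = 1·627 + 266; 627 = 2·266 + 95; 266 = 2·95 + 76; 95 = 1·76 + 19; 76 = 4·19 + 0 → gcd = 19; 684 = 19·36.
Back-substitution yields 5719·(-283) + 25289·(64) = 19, so one solution is u = -283·36 = -10188, v = 64·36 = 2304.
Solutions in u differ by 25289/19 = 1331; the one in [0, 1331) is -10188 mod 1331 = 460.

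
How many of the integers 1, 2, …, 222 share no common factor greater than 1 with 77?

77 = 7·11. Inclusion–exclusion on these primes:
222 − ⌊222/7⌋ − ⌊222/11⌋ + ⌊222/77⌋ = 173

173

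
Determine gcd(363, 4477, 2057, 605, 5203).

121

gcd(363, 4477): 4477 = 12·363 + 121; 363 = 3·121 + 0 → 121
gcd(121, 2057): 2057 = 17·121 + 0 → 121
gcd(121, 605): 605 = 5·121 + 0 → 121
gcd(121, 5203): 5203 = 43·121 + 0 → 121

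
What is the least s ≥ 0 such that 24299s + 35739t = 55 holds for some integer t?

gcd(24299, 35739) = 11 (Euclid: 35739 = 1·24299 + 11440; 24299 = 2·11440 + 1419; 11440 = 8·1419 + 88; 1419 = 16·88 + 11; 88 = 8·11 + 0), and 11 | 55.
Extended Euclid: 24299·(403) + 35739·(-274) = 11. Scale by 5: s₀ = 2015.
General solution s = s₀ + 3249k; reducing mod 3249 gives s = 2015 (and t = -1370).

2015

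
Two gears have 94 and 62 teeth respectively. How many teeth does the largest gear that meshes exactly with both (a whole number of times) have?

2

94 = 2 · 47
62 = 2 · 31
Common: 2 = 2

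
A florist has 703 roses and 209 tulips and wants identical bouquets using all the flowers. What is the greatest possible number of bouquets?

19

703 = 19 · 37
209 = 11 · 19
Common: 19 = 19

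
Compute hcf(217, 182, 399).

7

217 = 7 · 31; 182 = 2 · 7 · 13; 399 = 3 · 7 · 19
gcd takes min exponent of each prime: 7 = 7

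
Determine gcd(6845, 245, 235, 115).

5

6845 = 5 · 37²; 245 = 5 · 7²; 235 = 5 · 47; 115 = 5 · 23
gcd takes min exponent of each prime: 5 = 5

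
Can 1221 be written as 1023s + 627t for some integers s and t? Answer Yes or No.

Yes

gcd(1023, 627): 1023 = 1·627 + 396; 627 = 1·396 + 231; 396 = 1·231 + 165; 231 = 1·165 + 66; 165 = 2·66 + 33; 66 = 2·33 + 0 → 33
33 divides 1221, so a solution exists.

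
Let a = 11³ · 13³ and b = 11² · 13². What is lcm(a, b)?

max exponent per prime: 11³ · 13³ = 2924207

2924207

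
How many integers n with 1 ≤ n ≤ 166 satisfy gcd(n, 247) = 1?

Prime factors of 247: 13, 19. Count integers ≤ 166 divisible by none of them.
By inclusion–exclusion: 166 − ⌊166/13⌋ − ⌊166/19⌋ + ⌊166/247⌋ = 146.

146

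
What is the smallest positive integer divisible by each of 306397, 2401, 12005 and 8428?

306397 = 7² · 13² · 37; 2401 = 7⁴; 12005 = 5 · 7⁴; 8428 = 2² · 7² · 43
lcm takes max exponent of each prime: 2² · 5 · 7⁴ · 13² · 37 · 43 = 12911569580

12911569580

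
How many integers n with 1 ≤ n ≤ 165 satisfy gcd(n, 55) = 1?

Prime factors of 55: 5, 11. Count integers ≤ 165 divisible by none of them.
By inclusion–exclusion: 165 − ⌊165/5⌋ − ⌊165/11⌋ + ⌊165/55⌋ = 120.

120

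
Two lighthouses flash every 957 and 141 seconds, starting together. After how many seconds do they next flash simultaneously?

44979

957 = 3 · 11 · 29; 141 = 3 · 47
max exponents: 3 · 11 · 29 · 47 = 44979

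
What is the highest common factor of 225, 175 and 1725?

25

225 = 3² · 5²; 175 = 5² · 7; 1725 = 3 · 5² · 23
gcd takes min exponent of each prime: 5² = 25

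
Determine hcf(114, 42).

Euclid: 114 = 2·42 + 30; 42 = 1·30 + 12; 30 = 2·12 + 6; 12 = 2·6 + 0. Last nonzero remainder: 6.

6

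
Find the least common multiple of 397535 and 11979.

4762071765

397535 = 5 · 43³; 11979 = 3² · 11³
max exponents: 3² · 5 · 11³ · 43³ = 4762071765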